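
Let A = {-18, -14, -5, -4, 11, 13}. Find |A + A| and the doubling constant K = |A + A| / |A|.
K = |A + A| / |A| = 21/6 = 7/2

Enumerate A + A = {a + b : a, b ∈ A}. With |A| = 6, there are |A|^2 = 36 ordered sum pairs; collecting distinct values, A + A = {-36, -32, -28, -23, -22, -19, -18, -10, -9, -8, -7, -5, -3, -1, 6, 7, 8, 9, 22, 24, 26}, so |A + A| = 21. Thus K = 21/6 = 7/2. For comparison, the minimum possible |A + A| over all 6-element sets is 2·6 − 1 = 11 (so min K = 11/6), attained only by arithmetic progressions.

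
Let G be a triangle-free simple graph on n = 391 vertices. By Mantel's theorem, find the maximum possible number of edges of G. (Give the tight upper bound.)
ex(391, K_3) = ⌊391^2/4⌋ = 38220

Mantel (1907): a triangle-free graph on n vertices has at most ⌊n^2/4⌋ edges, with equality for the complete bipartite graph K_{⌊n/2⌋, ⌈n/2⌉}. For n = 391: ⌊391^2/4⌋ = ⌊152881/4⌋ = 38220. The extremal graph is K_{195, 196}, which has 195·196 = 38220 edges.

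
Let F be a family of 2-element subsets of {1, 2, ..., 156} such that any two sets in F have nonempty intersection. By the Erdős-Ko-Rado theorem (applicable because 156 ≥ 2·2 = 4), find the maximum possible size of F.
max |F| = C(155, 1) = 155

The Erdős-Ko-Rado theorem states: for n ≥ 2k, an intersecting family of k-subsets of an n-element set has size at most C(n − 1, k − 1), with equality for 'star' families {A ⊆ [n] : |A| = k, i ∈ A} (fix an element i). For n = 156, k = 2: C(155, 1) = 155.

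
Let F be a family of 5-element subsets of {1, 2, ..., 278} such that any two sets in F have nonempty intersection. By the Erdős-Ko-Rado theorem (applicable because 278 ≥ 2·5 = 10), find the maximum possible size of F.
max |F| = C(277, 4) = 240027425

Erdős-Ko-Rado (1961): when n ≥ 2k, max |F| = C(n−1, k−1). The bound is attained by the star {A : i ∈ A} for any fixed i ∈ [n]. Here C(278−1, 5−1) = C(277, 4) = 240027425.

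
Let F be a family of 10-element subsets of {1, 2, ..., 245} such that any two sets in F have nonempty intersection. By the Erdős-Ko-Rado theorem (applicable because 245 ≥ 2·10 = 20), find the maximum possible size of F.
max |F| = C(244, 9) = 7276322244723048

Erdős-Ko-Rado (1961): when n ≥ 2k, max |F| = C(n−1, k−1). The bound is attained by the star {A : i ∈ A} for any fixed i ∈ [n]. Here C(245−1, 10−1) = C(244, 9) = 7276322244723048.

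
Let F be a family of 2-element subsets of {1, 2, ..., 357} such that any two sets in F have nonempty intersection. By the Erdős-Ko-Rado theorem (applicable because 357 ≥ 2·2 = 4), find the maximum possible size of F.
max |F| = C(356, 1) = 356

The Erdős-Ko-Rado theorem states: for n ≥ 2k, an intersecting family of k-subsets of an n-element set has size at most C(n − 1, k − 1), with equality for 'star' families {A ⊆ [n] : |A| = k, i ∈ A} (fix an element i). For n = 357, k = 2: C(356, 1) = 356.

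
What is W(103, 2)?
W(103, 2) = 103 + 1 = 104

A 2-term AP is any pair of integers, so a monochromatic 2-AP exists iff some colour is used at least twice. With 103 colours, the colouring i ↦ i on {1, ..., 103} uses each colour once, avoiding any monochromatic pair, so W(103, 2) > 103. For {1, ..., 104}, pigeonhole forces two integers of the same colour, which form a monochromatic 2-AP. Hence W(103, 2) = 104.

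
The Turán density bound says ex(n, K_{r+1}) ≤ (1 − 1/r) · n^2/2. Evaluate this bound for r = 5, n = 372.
Turán density bound = (4/5) · 372^2/2 = 276768/5 ≈ 55353.6

Turán's theorem: ex(n, K_{r+1}) is achieved by the complete r-partite Turán graph T(n, r) with parts as balanced as possible, and is at most (1 − 1/r) · n^2/2. For r = 5, n = 372: the density bound is (4/5) · 138384/2 = 276768/5 ≈ 55353.6. The integer-valued extremum is e(T(372, 5)) = 55353, which is strictly less than the density bound 276768/5 since 5 ∤ 372 (the parts of T(372, 5) cannot all be equal).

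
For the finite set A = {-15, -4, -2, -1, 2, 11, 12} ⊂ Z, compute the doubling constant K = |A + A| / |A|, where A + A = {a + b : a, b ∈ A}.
K = |A + A| / |A| = 24/7

Enumerate A + A = {a + b : a, b ∈ A}. With |A| = 7, there are |A|^2 = 49 ordered sum pairs; collecting distinct values, A + A = {-30, -19, -17, -16, -13, -8, -6, -5, -4, -3, -2, 0, 1, 4, 7, 8, 9, 10, 11, 13, 14, 22, 23, 24}, so |A + A| = 24. Thus K = 24/7. For comparison, the minimum possible |A + A| over all 7-element sets is 2·7 − 1 = 13 (so min K = 13/7), attained only by arithmetic progressions.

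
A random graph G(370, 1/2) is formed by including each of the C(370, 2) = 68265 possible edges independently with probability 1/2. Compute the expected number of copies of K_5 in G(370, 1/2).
E[# K_5] = C(370, 5) · (1/2)^C(5, 2) = 56239546824 / 2^10 = 7029943353/128 = 54921432.4453125

For each 5-subset S of vertices (there are C(370, 5) = 56239546824 such S), let X_S = 1 if S induces a K_5 (all C(5, 2) = 10 edges present). Then P(X_S = 1) = (1/2)^10 = 1/1024. By linearity of expectation, E[# K_5] = C(370, 5) · (1/2)^10 = 56239546824 / 1024 = 7029943353/128 = 54921432.4453125.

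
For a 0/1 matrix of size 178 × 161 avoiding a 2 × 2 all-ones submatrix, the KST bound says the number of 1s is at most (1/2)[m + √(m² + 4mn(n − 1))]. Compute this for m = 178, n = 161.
z(178, 161; 2, 2) ≤ (1/2)[178 + √(178² + 4·178·161·160)] = (1/2)[178 + √18372804] = 2232.1754

Kővári–Sós–Turán: let r_1, ..., r_178 be the row sums and z = Σ r_i the total number of 1s. Each pair of columns can share at most one row with both entries 1 (else a 2×2 all-ones block appears), so Σ_i C(r_i, 2) ≤ C(161, 2) = 12880. By convexity Σ_i C(r_i, 2) ≥ 178·C(z/178, 2) = z(z − 178)/(2·178), giving z² − 178z − 178·161·160 ≤ 0 and hence z ≤ (1/2)[178 + √(31684 + 4·4585280)] = (1/2)[178 + √18372804] ≈ (1/2)(178 + 4286.3509) = 2232.1754.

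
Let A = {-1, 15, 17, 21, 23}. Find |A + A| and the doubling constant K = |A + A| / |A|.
K = |A + A| / |A| = 14/5

Enumerate A + A = {a + b : a, b ∈ A}. With |A| = 5, there are |A|^2 = 25 ordered sum pairs; collecting distinct values, A + A = {-2, 14, 16, 20, 22, 30, 32, 34, 36, 38, 40, 42, 44, 46}, so |A + A| = 14. Thus K = 14/5. For comparison, the minimum possible |A + A| over all 5-element sets is 2·5 − 1 = 9 (so min K = 9/5), attained only by arithmetic progressions.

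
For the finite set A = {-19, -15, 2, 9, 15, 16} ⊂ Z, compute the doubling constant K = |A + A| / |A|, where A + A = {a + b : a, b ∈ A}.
K = |A + A| / |A| = 20/6 = 10/3

Enumerate A + A = {a + b : a, b ∈ A}. With |A| = 6, there are |A|^2 = 36 ordered sum pairs; collecting distinct values, A + A = {-38, -34, -30, -17, -13, -10, -6, -4, -3, 0, 1, 4, 11, 17, 18, 24, 25, 30, 31, 32}, so |A + A| = 20. Thus K = 20/6 = 10/3. For comparison, the minimum possible |A + A| over all 6-element sets is 2·6 − 1 = 11 (so min K = 11/6), attained only by arithmetic progressions.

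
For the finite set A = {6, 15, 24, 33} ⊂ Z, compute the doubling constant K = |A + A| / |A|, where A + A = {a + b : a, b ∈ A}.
K = |A + A| / |A| = 7/4

Enumerate A + A = {a + b : a, b ∈ A}. With |A| = 4, there are |A|^2 = 16 ordered sum pairs; collecting distinct values, A + A = {12, 21, 30, 39, 48, 57, 66}, so |A + A| = 7. Thus K = 7/4. Here |A + A| = 2|A| − 1 = 7, the minimum possible — so K = 7/4 is minimal, which holds iff A is an arithmetic progression.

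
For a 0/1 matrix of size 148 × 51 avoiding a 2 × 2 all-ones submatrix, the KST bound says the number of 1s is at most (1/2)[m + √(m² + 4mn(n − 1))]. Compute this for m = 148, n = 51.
z(148, 51; 2, 2) ≤ (1/2)[148 + √(148² + 4·148·51·50)] = (1/2)[148 + √1531504] = 692.7697

Kővári–Sós–Turán: let r_1, ..., r_148 be the row sums and z = Σ r_i the total number of 1s. Each pair of columns can share at most one row with both entries 1 (else a 2×2 all-ones block appears), so Σ_i C(r_i, 2) ≤ C(51, 2) = 1275. By convexity Σ_i C(r_i, 2) ≥ 148·C(z/148, 2) = z(z − 148)/(2·148), giving z² − 148z − 148·51·50 ≤ 0 and hence z ≤ (1/2)[148 + √(21904 + 4·377400)] = (1/2)[148 + √1531504] ≈ (1/2)(148 + 1237.5395) = 692.7697.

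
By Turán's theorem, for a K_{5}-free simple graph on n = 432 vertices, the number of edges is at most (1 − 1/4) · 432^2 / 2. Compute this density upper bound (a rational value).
Turán density bound = (3/4) · 432^2/2 = 69984

Turán's theorem: ex(n, K_{r+1}) is achieved by the complete r-partite Turán graph T(n, r) with parts as balanced as possible, and is at most (1 − 1/r) · n^2/2. For r = 4, n = 432: the density bound is (3/4) · 186624/2 = 69984. Since 4 ∣ 432, the Turán graph T(432, 4) has parts of equal size 108, and its edge count e(T(432, 4)) = 69984 attains the density bound exactly.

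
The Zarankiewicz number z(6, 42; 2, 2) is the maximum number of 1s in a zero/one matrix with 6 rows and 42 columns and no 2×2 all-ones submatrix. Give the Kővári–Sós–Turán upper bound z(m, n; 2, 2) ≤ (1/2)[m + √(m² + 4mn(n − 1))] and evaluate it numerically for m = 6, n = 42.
z(6, 42; 2, 2) ≤ (1/2)[6 + √(6² + 4·6·42·41)] = (1/2)[6 + √41364] = 104.6907

Kővári–Sós–Turán: let r_1, ..., r_6 be the row sums and z = Σ r_i the total number of 1s. Each pair of columns can share at most one row with both entries 1 (else a 2×2 all-ones block appears), so Σ_i C(r_i, 2) ≤ C(42, 2) = 861. By convexity Σ_i C(r_i, 2) ≥ 6·C(z/6, 2) = z(z − 6)/(2·6), giving z² − 6z − 6·42·41 ≤ 0 and hence z ≤ (1/2)[6 + √(36 + 4·10332)] = (1/2)[6 + √41364] ≈ (1/2)(6 + 203.3814) = 104.6907.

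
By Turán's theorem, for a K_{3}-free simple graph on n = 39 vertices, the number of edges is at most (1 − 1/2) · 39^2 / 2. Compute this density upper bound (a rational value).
Turán density bound = (1/2) · 39^2/2 = 1521/4 ≈ 380.25

Turán's theorem: ex(n, K_{r+1}) is achieved by the complete r-partite Turán graph T(n, r) with parts as balanced as possible, and is at most (1 − 1/r) · n^2/2. For r = 2, n = 39: the density bound is (1/2) · 1521/2 = 1521/4 ≈ 380.25. The integer-valued extremum is e(T(39, 2)) = 380, which is strictly less than the density bound 1521/4 since 2 ∤ 39 (the parts of T(39, 2) cannot all be equal).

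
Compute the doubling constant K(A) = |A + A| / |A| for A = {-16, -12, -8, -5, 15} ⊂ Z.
K = |A + A| / |A| = 14/5

Enumerate A + A = {a + b : a, b ∈ A}. With |A| = 5, there are |A|^2 = 25 ordered sum pairs; collecting distinct values, A + A = {-32, -28, -24, -21, -20, -17, -16, -13, -10, -1, 3, 7, 10, 30}, so |A + A| = 14. Thus K = 14/5. For comparison, the minimum possible |A + A| over all 5-element sets is 2·5 − 1 = 9 (so min K = 9/5), attained only by arithmetic progressions.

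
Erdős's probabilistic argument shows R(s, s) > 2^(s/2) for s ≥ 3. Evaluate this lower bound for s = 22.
2^(22/2) = 2048; so R(22, 22) > 2048

Colour each edge of K_n uniformly at random with red/blue. The expected number of monochromatic K_22 is C(n, 22) · 2 · 2^(−C(22,2)). If C(n, 22) · 2^(1 − C(22,2)) < 1, then with positive probability no monochromatic K_22 exists, so R(22, 22) > n. The standard estimate C(n, 22) ≤ n^22/22! shows this inequality holds whenever n ≤ 2^(22/2) (since 22! · 2^(C(22,2) − 1) > 2^(22^2/2) ≥ n^22). Hence R(22, 22) > 2^(22/2) = 2048.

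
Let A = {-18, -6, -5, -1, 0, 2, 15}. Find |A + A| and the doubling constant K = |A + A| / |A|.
K = |A + A| / |A| = 26/7

Enumerate A + A = {a + b : a, b ∈ A}. With |A| = 7, there are |A|^2 = 49 ordered sum pairs; collecting distinct values, A + A = {-36, -24, -23, -19, -18, -16, -12, -11, -10, -7, -6, -5, -4, -3, -2, -1, 0, 1, 2, 4, 9, 10, 14, 15, 17, 30}, so |A + A| = 26. Thus K = 26/7. For comparison, the minimum possible |A + A| over all 7-element sets is 2·7 − 1 = 13 (so min K = 13/7), attained only by arithmetic progressions.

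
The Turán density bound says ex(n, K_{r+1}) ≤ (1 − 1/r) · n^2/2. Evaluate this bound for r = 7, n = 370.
Turán density bound = (6/7) · 370^2/2 = 410700/7 ≈ 58671.4286

Turán's theorem: ex(n, K_{r+1}) is achieved by the complete r-partite Turán graph T(n, r) with parts as balanced as possible, and is at most (1 − 1/r) · n^2/2. For r = 7, n = 370: the density bound is (6/7) · 136900/2 = 410700/7 ≈ 58671.4286. The integer-valued extremum is e(T(370, 7)) = 58671, which is strictly less than the density bound 410700/7 since 7 ∤ 370 (the parts of T(370, 7) cannot all be equal).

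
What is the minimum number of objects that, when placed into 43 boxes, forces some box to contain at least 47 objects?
n = (47 − 1)·43 + 1 = 1979

By the generalised pigeonhole principle, to guarantee some box contains ≥ r objects we need more than (r − 1) · k objects total. Threshold: n = (r − 1) · k + 1. With r = 47 and k = 43: n = 46 · 43 + 1 = 1978 + 1 = 1979. For n = 1978 = 46 · 43, we can put exactly 46 objects in every box, avoiding 47 in any single one — so 1979 is tight.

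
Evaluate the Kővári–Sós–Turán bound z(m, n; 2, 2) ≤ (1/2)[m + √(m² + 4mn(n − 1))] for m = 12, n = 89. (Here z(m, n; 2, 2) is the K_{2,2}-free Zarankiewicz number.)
z(12, 89; 2, 2) ≤ (1/2)[12 + √(12² + 4·12·89·88)] = (1/2)[12 + √376080] = 312.6268

Kővári–Sós–Turán: let r_1, ..., r_12 be the row sums and z = Σ r_i the total number of 1s. Each pair of columns can share at most one row with both entries 1 (else a 2×2 all-ones block appears), so Σ_i C(r_i, 2) ≤ C(89, 2) = 3916. By convexity Σ_i C(r_i, 2) ≥ 12·C(z/12, 2) = z(z − 12)/(2·12), giving z² − 12z − 12·89·88 ≤ 0 and hence z ≤ (1/2)[12 + √(144 + 4·93984)] = (1/2)[12 + √376080] ≈ (1/2)(12 + 613.2536) = 312.6268.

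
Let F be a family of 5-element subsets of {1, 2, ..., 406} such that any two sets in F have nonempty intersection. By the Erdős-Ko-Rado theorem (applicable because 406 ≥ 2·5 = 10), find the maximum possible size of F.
max |F| = C(405, 4) = 1104475905

The Erdős-Ko-Rado theorem states: for n ≥ 2k, an intersecting family of k-subsets of an n-element set has size at most C(n − 1, k − 1), with equality for 'star' families {A ⊆ [n] : |A| = k, i ∈ A} (fix an element i). For n = 406, k = 5: C(405, 4) = 1104475905.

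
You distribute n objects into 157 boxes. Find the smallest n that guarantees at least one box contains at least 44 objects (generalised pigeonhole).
n = (44 − 1)·157 + 1 = 6752

By the generalised pigeonhole principle, to guarantee some box contains ≥ r objects we need more than (r − 1) · k objects total. Threshold: n = (r − 1) · k + 1. With r = 44 and k = 157: n = 43 · 157 + 1 = 6751 + 1 = 6752. For n = 6751 = 43 · 157, we can put exactly 43 objects in every box, avoiding 44 in any single one — so 6752 is tight.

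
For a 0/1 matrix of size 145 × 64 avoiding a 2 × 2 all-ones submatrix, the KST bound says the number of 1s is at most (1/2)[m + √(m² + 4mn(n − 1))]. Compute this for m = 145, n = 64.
z(145, 64; 2, 2) ≤ (1/2)[145 + √(145² + 4·145·64·63)] = (1/2)[145 + √2359585] = 840.547

Kővári–Sós–Turán: let r_1, ..., r_145 be the row sums and z = Σ r_i the total number of 1s. Each pair of columns can share at most one row with both entries 1 (else a 2×2 all-ones block appears), so Σ_i C(r_i, 2) ≤ C(64, 2) = 2016. By convexity Σ_i C(r_i, 2) ≥ 145·C(z/145, 2) = z(z − 145)/(2·145), giving z² − 145z − 145·64·63 ≤ 0 and hence z ≤ (1/2)[145 + √(21025 + 4·584640)] = (1/2)[145 + √2359585] ≈ (1/2)(145 + 1536.0941) = 840.547.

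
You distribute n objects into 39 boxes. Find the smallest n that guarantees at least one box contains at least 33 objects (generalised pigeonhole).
n = (33 − 1)·39 + 1 = 1249

By the generalised pigeonhole principle, to guarantee some box contains ≥ r objects we need more than (r − 1) · k objects total. Threshold: n = (r − 1) · k + 1. With r = 33 and k = 39: n = 32 · 39 + 1 = 1248 + 1 = 1249. For n = 1248 = 32 · 39, we can put exactly 32 objects in every box, avoiding 33 in any single one — so 1249 is tight.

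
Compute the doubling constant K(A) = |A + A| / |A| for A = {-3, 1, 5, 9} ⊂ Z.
K = |A + A| / |A| = 7/4

Enumerate A + A = {a + b : a, b ∈ A}. With |A| = 4, there are |A|^2 = 16 ordered sum pairs; collecting distinct values, A + A = {-6, -2, 2, 6, 10, 14, 18}, so |A + A| = 7. Thus K = 7/4. Here |A + A| = 2|A| − 1 = 7, the minimum possible — so K = 7/4 is minimal, which holds iff A is an arithmetic progression.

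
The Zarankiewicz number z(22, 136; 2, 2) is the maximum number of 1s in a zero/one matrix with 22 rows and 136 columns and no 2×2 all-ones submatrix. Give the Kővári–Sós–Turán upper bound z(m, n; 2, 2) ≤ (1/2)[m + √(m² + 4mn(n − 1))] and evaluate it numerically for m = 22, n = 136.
z(22, 136; 2, 2) ≤ (1/2)[22 + √(22² + 4·22·136·135)] = (1/2)[22 + √1616164] = 646.6422

Kővári–Sós–Turán: let r_1, ..., r_22 be the row sums and z = Σ r_i the total number of 1s. Each pair of columns can share at most one row with both entries 1 (else a 2×2 all-ones block appears), so Σ_i C(r_i, 2) ≤ C(136, 2) = 9180. By convexity Σ_i C(r_i, 2) ≥ 22·C(z/22, 2) = z(z − 22)/(2·22), giving z² − 22z − 22·136·135 ≤ 0 and hence z ≤ (1/2)[22 + √(484 + 4·403920)] = (1/2)[22 + √1616164] ≈ (1/2)(22 + 1271.2844) = 646.6422.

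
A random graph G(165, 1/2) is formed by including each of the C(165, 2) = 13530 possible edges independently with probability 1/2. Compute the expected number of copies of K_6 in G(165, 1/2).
E[# K_6] = C(165, 6) · (1/2)^C(6, 2) = 25564880880 / 2^15 = 1597805055/2048 ≈ 780178.249512

For each 6-subset S of vertices (there are C(165, 6) = 25564880880 such S), let X_S = 1 if S induces a K_6 (all C(6, 2) = 15 edges present). Then P(X_S = 1) = (1/2)^15 = 1/32768. By linearity of expectation, E[# K_6] = C(165, 6) · (1/2)^15 = 25564880880 / 32768 = 1597805055/2048 ≈ 780178.249512.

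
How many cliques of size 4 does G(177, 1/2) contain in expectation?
E[# K_4] = C(177, 4) · (1/2)^C(4, 2) = 39524100 / 2^6 = 9881025/16 = 617564.0625

For each 4-subset S of vertices (there are C(177, 4) = 39524100 such S), let X_S = 1 if S induces a K_4 (all C(4, 2) = 6 edges present). Then P(X_S = 1) = (1/2)^6 = 1/64. By linearity of expectation, E[# K_4] = C(177, 4) · (1/2)^6 = 39524100 / 64 = 9881025/16 = 617564.0625.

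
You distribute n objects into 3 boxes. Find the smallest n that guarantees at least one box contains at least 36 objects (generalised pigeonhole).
n = (36 − 1)·3 + 1 = 106

By the generalised pigeonhole principle, to guarantee some box contains ≥ r objects we need more than (r − 1) · k objects total. Threshold: n = (r − 1) · k + 1. With r = 36 and k = 3: n = 35 · 3 + 1 = 105 + 1 = 106. For n = 105 = 35 · 3, we can put exactly 35 objects in every box, avoiding 36 in any single one — so 106 is tight.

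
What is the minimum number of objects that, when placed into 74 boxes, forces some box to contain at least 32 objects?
n = (32 − 1)·74 + 1 = 2295

By the generalised pigeonhole principle, to guarantee some box contains ≥ r objects we need more than (r − 1) · k objects total. Threshold: n = (r − 1) · k + 1. With r = 32 and k = 74: n = 31 · 74 + 1 = 2294 + 1 = 2295. For n = 2294 = 31 · 74, we can put exactly 31 objects in every box, avoiding 32 in any single one — so 2295 is tight.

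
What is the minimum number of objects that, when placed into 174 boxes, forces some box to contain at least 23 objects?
n = (23 − 1)·174 + 1 = 3829

By the generalised pigeonhole principle, to guarantee some box contains ≥ r objects we need more than (r − 1) · k objects total. Threshold: n = (r − 1) · k + 1. With r = 23 and k = 174: n = 22 · 174 + 1 = 3828 + 1 = 3829. For n = 3828 = 22 · 174, we can put exactly 22 objects in every box, avoiding 23 in any single one — so 3829 is tight.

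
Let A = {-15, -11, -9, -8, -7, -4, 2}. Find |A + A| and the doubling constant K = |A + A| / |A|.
K = |A + A| / |A| = 22/7

Enumerate A + A = {a + b : a, b ∈ A}. With |A| = 7, there are |A|^2 = 49 ordered sum pairs; collecting distinct values, A + A = {-30, -26, -24, -23, -22, -20, -19, -18, -17, -16, -15, -14, -13, -12, -11, -9, -8, -7, -6, -5, -2, 4}, so |A + A| = 22. Thus K = 22/7. For comparison, the minimum possible |A + A| over all 7-element sets is 2·7 − 1 = 13 (so min K = 13/7), attained only by arithmetic progressions.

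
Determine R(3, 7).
R(3, 7) = 23

Lower bound: an explicit 2-colouring of K_{22} (typically a Paley-type or other structured construction) avoids a red K_3 and a blue K_7, showing R(3, 7) > 22.
Upper bound: the simple Erdős–Szekeres recurrence only gives R(3, 7) ≤ 25; the tight bound R(3, 7) ≤ 23 requires a sharper case analysis (or computer search) of 2-colourings of K_{23}.
Hence R(3, 7) = 23.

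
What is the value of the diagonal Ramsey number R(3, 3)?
R(3, 3) = 6

Lower bound: the 5-cycle C_5 (with the remaining edges as the complement) gives a 2-colouring of K_5 with no monochromatic triangle, so R(3, 3) > 5.
Upper bound: in K_6, any vertex has 5 incident edges, so by pigeonhole ≥3 are the same colour (say red). If any pair of those red neighbours has a red edge between them, we get a red triangle; otherwise the three neighbours span a blue triangle. So every 2-colouring of K_6 has a monochromatic triangle.
Hence R(3, 3) = 6.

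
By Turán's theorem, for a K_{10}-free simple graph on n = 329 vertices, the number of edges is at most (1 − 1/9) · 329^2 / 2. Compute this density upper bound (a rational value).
Turán density bound = (8/9) · 329^2/2 = 432964/9 ≈ 48107.1111

Turán's theorem: ex(n, K_{r+1}) is achieved by the complete r-partite Turán graph T(n, r) with parts as balanced as possible, and is at most (1 − 1/r) · n^2/2. For r = 9, n = 329: the density bound is (8/9) · 108241/2 = 432964/9 ≈ 48107.1111. The integer-valued extremum is e(T(329, 9)) = 48106, which is strictly less than the density bound 432964/9 since 9 ∤ 329 (the parts of T(329, 9) cannot all be equal).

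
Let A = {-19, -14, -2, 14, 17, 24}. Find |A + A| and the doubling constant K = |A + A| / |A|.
K = |A + A| / |A| = 21/6 = 7/2

Enumerate A + A = {a + b : a, b ∈ A}. With |A| = 6, there are |A|^2 = 36 ordered sum pairs; collecting distinct values, A + A = {-38, -33, -28, -21, -16, -5, -4, -2, 0, 3, 5, 10, 12, 15, 22, 28, 31, 34, 38, 41, 48}, so |A + A| = 21. Thus K = 21/6 = 7/2. For comparison, the minimum possible |A + A| over all 6-element sets is 2·6 − 1 = 11 (so min K = 11/6), attained only by arithmetic progressions.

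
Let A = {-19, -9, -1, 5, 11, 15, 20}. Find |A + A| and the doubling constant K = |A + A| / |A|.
K = |A + A| / |A| = 26/7

Enumerate A + A = {a + b : a, b ∈ A}. With |A| = 7, there are |A|^2 = 49 ordered sum pairs; collecting distinct values, A + A = {-38, -28, -20, -18, -14, -10, -8, -4, -2, 1, 2, 4, 6, 10, 11, 14, 16, 19, 20, 22, 25, 26, 30, 31, 35, 40}, so |A + A| = 26. Thus K = 26/7. For comparison, the minimum possible |A + A| over all 7-element sets is 2·7 − 1 = 13 (so min K = 13/7), attained only by arithmetic progressions.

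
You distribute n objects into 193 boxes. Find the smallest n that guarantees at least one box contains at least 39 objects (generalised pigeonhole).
n = (39 − 1)·193 + 1 = 7335

By the generalised pigeonhole principle, to guarantee some box contains ≥ r objects we need more than (r − 1) · k objects total. Threshold: n = (r − 1) · k + 1. With r = 39 and k = 193: n = 38 · 193 + 1 = 7334 + 1 = 7335. For n = 7334 = 38 · 193, we can put exactly 38 objects in every box, avoiding 39 in any single one — so 7335 is tight.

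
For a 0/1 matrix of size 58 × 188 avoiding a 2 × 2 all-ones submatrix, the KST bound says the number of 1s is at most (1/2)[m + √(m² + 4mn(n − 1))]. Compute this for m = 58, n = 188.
z(58, 188; 2, 2) ≤ (1/2)[58 + √(58² + 4·58·188·187)] = (1/2)[58 + √8159556] = 1457.2468

Kővári–Sós–Turán: let r_1, ..., r_58 be the row sums and z = Σ r_i the total number of 1s. Each pair of columns can share at most one row with both entries 1 (else a 2×2 all-ones block appears), so Σ_i C(r_i, 2) ≤ C(188, 2) = 17578. By convexity Σ_i C(r_i, 2) ≥ 58·C(z/58, 2) = z(z − 58)/(2·58), giving z² − 58z − 58·188·187 ≤ 0 and hence z ≤ (1/2)[58 + √(3364 + 4·2039048)] = (1/2)[58 + √8159556] ≈ (1/2)(58 + 2856.4937) = 1457.2468.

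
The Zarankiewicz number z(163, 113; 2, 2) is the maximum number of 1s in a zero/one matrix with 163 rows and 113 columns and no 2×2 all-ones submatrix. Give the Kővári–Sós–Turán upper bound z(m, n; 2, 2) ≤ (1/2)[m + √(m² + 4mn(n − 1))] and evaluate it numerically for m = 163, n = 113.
z(163, 113; 2, 2) ≤ (1/2)[163 + √(163² + 4·163·113·112)] = (1/2)[163 + √8278281] = 1520.1001

Kővári–Sós–Turán: let r_1, ..., r_163 be the row sums and z = Σ r_i the total number of 1s. Each pair of columns can share at most one row with both entries 1 (else a 2×2 all-ones block appears), so Σ_i C(r_i, 2) ≤ C(113, 2) = 6328. By convexity Σ_i C(r_i, 2) ≥ 163·C(z/163, 2) = z(z − 163)/(2·163), giving z² − 163z − 163·113·112 ≤ 0 and hence z ≤ (1/2)[163 + √(26569 + 4·2062928)] = (1/2)[163 + √8278281] ≈ (1/2)(163 + 2877.2002) = 1520.1001.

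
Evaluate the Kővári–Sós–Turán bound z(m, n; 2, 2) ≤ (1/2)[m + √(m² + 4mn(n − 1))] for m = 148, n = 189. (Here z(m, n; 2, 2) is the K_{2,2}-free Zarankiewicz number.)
z(148, 189; 2, 2) ≤ (1/2)[148 + √(148² + 4·148·189·188)] = (1/2)[148 + √21056848] = 2368.3871

Kővári–Sós–Turán: let r_1, ..., r_148 be the row sums and z = Σ r_i the total number of 1s. Each pair of columns can share at most one row with both entries 1 (else a 2×2 all-ones block appears), so Σ_i C(r_i, 2) ≤ C(189, 2) = 17766. By convexity Σ_i C(r_i, 2) ≥ 148·C(z/148, 2) = z(z − 148)/(2·148), giving z² − 148z − 148·189·188 ≤ 0 and hence z ≤ (1/2)[148 + √(21904 + 4·5258736)] = (1/2)[148 + √21056848] ≈ (1/2)(148 + 4588.7741) = 2368.3871.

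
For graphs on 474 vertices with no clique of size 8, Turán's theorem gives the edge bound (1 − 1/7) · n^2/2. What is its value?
Turán density bound = (6/7) · 474^2/2 = 674028/7 ≈ 96289.7143

Turán's theorem: ex(n, K_{r+1}) is achieved by the complete r-partite Turán graph T(n, r) with parts as balanced as possible, and is at most (1 − 1/r) · n^2/2. For r = 7, n = 474: the density bound is (6/7) · 224676/2 = 674028/7 ≈ 96289.7143. The integer-valued extremum is e(T(474, 7)) = 96289, which is strictly less than the density bound 674028/7 since 7 ∤ 474 (the parts of T(474, 7) cannot all be equal).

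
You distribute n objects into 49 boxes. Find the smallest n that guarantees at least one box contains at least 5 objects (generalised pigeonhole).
n = (5 − 1)·49 + 1 = 197

By the generalised pigeonhole principle, to guarantee some box contains ≥ r objects we need more than (r − 1) · k objects total. Threshold: n = (r − 1) · k + 1. With r = 5 and k = 49: n = 4 · 49 + 1 = 196 + 1 = 197. For n = 196 = 4 · 49, we can put exactly 4 objects in every box, avoiding 5 in any single one — so 197 is tight.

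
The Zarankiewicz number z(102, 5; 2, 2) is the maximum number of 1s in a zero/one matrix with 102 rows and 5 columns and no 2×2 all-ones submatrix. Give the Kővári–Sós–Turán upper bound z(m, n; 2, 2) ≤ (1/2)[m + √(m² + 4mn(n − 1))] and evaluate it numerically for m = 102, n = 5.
z(102, 5; 2, 2) ≤ (1/2)[102 + √(102² + 4·102·5·4)] = (1/2)[102 + √18564] = 119.1249

Kővári–Sós–Turán: let r_1, ..., r_102 be the row sums and z = Σ r_i the total number of 1s. Each pair of columns can share at most one row with both entries 1 (else a 2×2 all-ones block appears), so Σ_i C(r_i, 2) ≤ C(5, 2) = 10. By convexity Σ_i C(r_i, 2) ≥ 102·C(z/102, 2) = z(z − 102)/(2·102), giving z² − 102z − 102·5·4 ≤ 0 and hence z ≤ (1/2)[102 + √(10404 + 4·2040)] = (1/2)[102 + √18564] ≈ (1/2)(102 + 136.2498) = 119.1249.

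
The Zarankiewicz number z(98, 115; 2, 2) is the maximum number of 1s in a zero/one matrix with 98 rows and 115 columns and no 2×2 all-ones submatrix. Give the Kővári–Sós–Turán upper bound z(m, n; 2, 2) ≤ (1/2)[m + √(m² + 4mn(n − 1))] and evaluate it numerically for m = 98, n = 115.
z(98, 115; 2, 2) ≤ (1/2)[98 + √(98² + 4·98·115·114)] = (1/2)[98 + √5148724] = 1183.54

Kővári–Sós–Turán: let r_1, ..., r_98 be the row sums and z = Σ r_i the total number of 1s. Each pair of columns can share at most one row with both entries 1 (else a 2×2 all-ones block appears), so Σ_i C(r_i, 2) ≤ C(115, 2) = 6555. By convexity Σ_i C(r_i, 2) ≥ 98·C(z/98, 2) = z(z − 98)/(2·98), giving z² − 98z − 98·115·114 ≤ 0 and hence z ≤ (1/2)[98 + √(9604 + 4·1284780)] = (1/2)[98 + √5148724] ≈ (1/2)(98 + 2269.08) = 1183.54.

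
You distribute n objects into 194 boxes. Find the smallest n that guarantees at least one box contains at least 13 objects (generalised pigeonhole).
n = (13 − 1)·194 + 1 = 2329

By the generalised pigeonhole principle, to guarantee some box contains ≥ r objects we need more than (r − 1) · k objects total. Threshold: n = (r − 1) · k + 1. With r = 13 and k = 194: n = 12 · 194 + 1 = 2328 + 1 = 2329. For n = 2328 = 12 · 194, we can put exactly 12 objects in every box, avoiding 13 in any single one — so 2329 is tight.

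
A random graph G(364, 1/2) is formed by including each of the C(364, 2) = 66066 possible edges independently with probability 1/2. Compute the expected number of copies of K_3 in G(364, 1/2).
E[# K_3] = C(364, 3) · (1/2)^C(3, 2) = 7971964 / 2^3 = 1992991/2 = 996495.5

For each 3-subset S of vertices (there are C(364, 3) = 7971964 such S), let X_S = 1 if S induces a K_3 (all C(3, 2) = 3 edges present). Then P(X_S = 1) = (1/2)^3 = 1/8. By linearity of expectation, E[# K_3] = C(364, 3) · (1/2)^3 = 7971964 / 8 = 1992991/2 = 996495.5.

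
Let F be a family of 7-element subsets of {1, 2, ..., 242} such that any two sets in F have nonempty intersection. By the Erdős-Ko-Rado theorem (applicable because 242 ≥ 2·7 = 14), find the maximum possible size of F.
max |F| = C(241, 6) = 255582429928

Erdős-Ko-Rado (1961): when n ≥ 2k, max |F| = C(n−1, k−1). The bound is attained by the star {A : i ∈ A} for any fixed i ∈ [n]. Here C(242−1, 7−1) = C(241, 6) = 255582429928.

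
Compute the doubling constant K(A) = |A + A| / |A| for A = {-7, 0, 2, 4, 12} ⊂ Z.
K = |A + A| / |A| = 14/5

Enumerate A + A = {a + b : a, b ∈ A}. With |A| = 5, there are |A|^2 = 25 ordered sum pairs; collecting distinct values, A + A = {-14, -7, -5, -3, 0, 2, 4, 5, 6, 8, 12, 14, 16, 24}, so |A + A| = 14. Thus K = 14/5. For comparison, the minimum possible |A + A| over all 5-element sets is 2·5 − 1 = 9 (so min K = 9/5), attained only by arithmetic progressions.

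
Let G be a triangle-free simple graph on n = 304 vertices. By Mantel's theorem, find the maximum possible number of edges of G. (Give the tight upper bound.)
ex(304, K_3) = ⌊304^2/4⌋ = 23104

Mantel (1907): a triangle-free graph on n vertices has at most ⌊n^2/4⌋ edges, with equality for the complete bipartite graph K_{⌊n/2⌋, ⌈n/2⌉}. For n = 304: ⌊304^2/4⌋ = ⌊92416/4⌋ = 23104. The extremal graph is K_{152, 152}, which has 152·152 = 23104 edges.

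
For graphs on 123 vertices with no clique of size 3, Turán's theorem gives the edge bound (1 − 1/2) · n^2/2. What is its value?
Turán density bound = (1/2) · 123^2/2 = 15129/4 ≈ 3782.25

Turán's theorem: ex(n, K_{r+1}) is achieved by the complete r-partite Turán graph T(n, r) with parts as balanced as possible, and is at most (1 − 1/r) · n^2/2. For r = 2, n = 123: the density bound is (1/2) · 15129/2 = 15129/4 ≈ 3782.25. The integer-valued extremum is e(T(123, 2)) = 3782, which is strictly less than the density bound 15129/4 since 2 ∤ 123 (the parts of T(123, 2) cannot all be equal).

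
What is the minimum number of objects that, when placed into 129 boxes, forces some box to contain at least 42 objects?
n = (42 − 1)·129 + 1 = 5290

By the generalised pigeonhole principle, to guarantee some box contains ≥ r objects we need more than (r − 1) · k objects total. Threshold: n = (r − 1) · k + 1. With r = 42 and k = 129: n = 41 · 129 + 1 = 5289 + 1 = 5290. For n = 5289 = 41 · 129, we can put exactly 41 objects in every box, avoiding 42 in any single one — so 5290 is tight.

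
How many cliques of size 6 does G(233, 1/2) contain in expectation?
E[# K_6] = C(233, 6) · (1/2)^C(6, 2) = 208267524388 / 2^15 = 52066881097/8192 ≈ 6355820.446411

For each 6-subset S of vertices (there are C(233, 6) = 208267524388 such S), let X_S = 1 if S induces a K_6 (all C(6, 2) = 15 edges present). Then P(X_S = 1) = (1/2)^15 = 1/32768. By linearity of expectation, E[# K_6] = C(233, 6) · (1/2)^15 = 208267524388 / 32768 = 52066881097/8192 ≈ 6355820.446411.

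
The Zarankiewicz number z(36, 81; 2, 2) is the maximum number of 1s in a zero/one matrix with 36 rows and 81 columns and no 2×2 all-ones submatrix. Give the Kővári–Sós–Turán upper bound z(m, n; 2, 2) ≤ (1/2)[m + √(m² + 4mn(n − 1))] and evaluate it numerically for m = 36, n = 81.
z(36, 81; 2, 2) ≤ (1/2)[36 + √(36² + 4·36·81·80)] = (1/2)[36 + √934416] = 501.326

Kővári–Sós–Turán: let r_1, ..., r_36 be the row sums and z = Σ r_i the total number of 1s. Each pair of columns can share at most one row with both entries 1 (else a 2×2 all-ones block appears), so Σ_i C(r_i, 2) ≤ C(81, 2) = 3240. By convexity Σ_i C(r_i, 2) ≥ 36·C(z/36, 2) = z(z − 36)/(2·36), giving z² − 36z − 36·81·80 ≤ 0 and hence z ≤ (1/2)[36 + √(1296 + 4·233280)] = (1/2)[36 + √934416] ≈ (1/2)(36 + 966.652) = 501.326.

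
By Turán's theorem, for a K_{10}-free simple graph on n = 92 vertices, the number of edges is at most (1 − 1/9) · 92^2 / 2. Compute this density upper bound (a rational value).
Turán density bound = (8/9) · 92^2/2 = 33856/9 ≈ 3761.7778

Turán's theorem: ex(n, K_{r+1}) is achieved by the complete r-partite Turán graph T(n, r) with parts as balanced as possible, and is at most (1 − 1/r) · n^2/2. For r = 9, n = 92: the density bound is (8/9) · 8464/2 = 33856/9 ≈ 3761.7778. The integer-valued extremum is e(T(92, 9)) = 3761, which is strictly less than the density bound 33856/9 since 9 ∤ 92 (the parts of T(92, 9) cannot all be equal).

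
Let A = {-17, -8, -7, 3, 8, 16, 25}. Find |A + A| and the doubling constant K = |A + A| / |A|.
K = |A + A| / |A| = 26/7

Enumerate A + A = {a + b : a, b ∈ A}. With |A| = 7, there are |A|^2 = 49 ordered sum pairs; collecting distinct values, A + A = {-34, -25, -24, -16, -15, -14, -9, -5, -4, -1, 0, 1, 6, 8, 9, 11, 16, 17, 18, 19, 24, 28, 32, 33, 41, 50}, so |A + A| = 26. Thus K = 26/7. For comparison, the minimum possible |A + A| over all 7-element sets is 2·7 − 1 = 13 (so min K = 13/7), attained only by arithmetic progressions.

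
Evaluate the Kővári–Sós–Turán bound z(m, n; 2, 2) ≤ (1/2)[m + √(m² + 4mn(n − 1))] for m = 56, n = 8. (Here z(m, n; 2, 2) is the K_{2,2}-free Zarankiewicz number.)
z(56, 8; 2, 2) ≤ (1/2)[56 + √(56² + 4·56·8·7)] = (1/2)[56 + √15680] = 90.6099

Kővári–Sós–Turán: let r_1, ..., r_56 be the row sums and z = Σ r_i the total number of 1s. Each pair of columns can share at most one row with both entries 1 (else a 2×2 all-ones block appears), so Σ_i C(r_i, 2) ≤ C(8, 2) = 28. By convexity Σ_i C(r_i, 2) ≥ 56·C(z/56, 2) = z(z − 56)/(2·56), giving z² − 56z − 56·8·7 ≤ 0 and hence z ≤ (1/2)[56 + √(3136 + 4·3136)] = (1/2)[56 + √15680] ≈ (1/2)(56 + 125.2198) = 90.6099.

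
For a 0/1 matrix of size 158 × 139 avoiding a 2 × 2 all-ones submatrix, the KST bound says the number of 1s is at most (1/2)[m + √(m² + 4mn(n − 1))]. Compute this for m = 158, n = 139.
z(158, 139; 2, 2) ≤ (1/2)[158 + √(158² + 4·158·139·138)] = (1/2)[158 + √12147988] = 1821.6982

Kővári–Sós–Turán: let r_1, ..., r_158 be the row sums and z = Σ r_i the total number of 1s. Each pair of columns can share at most one row with both entries 1 (else a 2×2 all-ones block appears), so Σ_i C(r_i, 2) ≤ C(139, 2) = 9591. By convexity Σ_i C(r_i, 2) ≥ 158·C(z/158, 2) = z(z − 158)/(2·158), giving z² − 158z − 158·139·138 ≤ 0 and hence z ≤ (1/2)[158 + √(24964 + 4·3030756)] = (1/2)[158 + √12147988] ≈ (1/2)(158 + 3485.3964) = 1821.6982.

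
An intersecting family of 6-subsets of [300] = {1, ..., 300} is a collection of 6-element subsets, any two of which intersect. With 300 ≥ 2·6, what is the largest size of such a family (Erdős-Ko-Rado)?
max |F| = C(299, 5) = 19256456934

The Erdős-Ko-Rado theorem states: for n ≥ 2k, an intersecting family of k-subsets of an n-element set has size at most C(n − 1, k − 1), with equality for 'star' families {A ⊆ [n] : |A| = k, i ∈ A} (fix an element i). For n = 300, k = 6: C(299, 5) = 19256456934.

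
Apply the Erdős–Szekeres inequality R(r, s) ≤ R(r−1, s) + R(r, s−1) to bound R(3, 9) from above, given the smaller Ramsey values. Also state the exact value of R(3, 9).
R(3, 9) ≤ R(2, 9) + R(3, 8) = 9 + 28 = 37; exact value R(3, 9) = 36.

The Erdős–Szekeres recurrence R(r, s) ≤ R(r−1, s) + R(r, s−1) applied to (r, s) = (3, 9) gives
  R(3, 9) ≤ R(2, 9) + R(3, 8) = 9 + 28 = 37.
(Recall R(2, k) = k and R is symmetric.) The recurrence is not tight here (it gives 37, but the exact value is R(3, 9) = 36); the tight upper bound requires a sharper argument than the simple recurrence, combined with a lower-bound construction on K_{35}.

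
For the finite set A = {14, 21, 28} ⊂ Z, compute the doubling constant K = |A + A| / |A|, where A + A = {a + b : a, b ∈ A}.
K = |A + A| / |A| = 5/3

Enumerate A + A = {a + b : a, b ∈ A}. With |A| = 3, there are |A|^2 = 9 ordered sum pairs; collecting distinct values, A + A = {28, 35, 42, 49, 56}, so |A + A| = 5. Thus K = 5/3. Here |A + A| = 2|A| − 1 = 5, the minimum possible — so K = 5/3 is minimal, which holds iff A is an arithmetic progression.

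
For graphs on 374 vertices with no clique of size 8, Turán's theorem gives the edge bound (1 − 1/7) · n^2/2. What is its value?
Turán density bound = (6/7) · 374^2/2 = 419628/7 ≈ 59946.8571

Turán's theorem: ex(n, K_{r+1}) is achieved by the complete r-partite Turán graph T(n, r) with parts as balanced as possible, and is at most (1 − 1/r) · n^2/2. For r = 7, n = 374: the density bound is (6/7) · 139876/2 = 419628/7 ≈ 59946.8571. The integer-valued extremum is e(T(374, 7)) = 59946, which is strictly less than the density bound 419628/7 since 7 ∤ 374 (the parts of T(374, 7) cannot all be equal).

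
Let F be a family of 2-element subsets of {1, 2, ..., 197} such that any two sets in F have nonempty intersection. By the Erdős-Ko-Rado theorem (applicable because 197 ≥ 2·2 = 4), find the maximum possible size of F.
max |F| = C(196, 1) = 196

Erdős-Ko-Rado (1961): when n ≥ 2k, max |F| = C(n−1, k−1). The bound is attained by the star {A : i ∈ A} for any fixed i ∈ [n]. Here C(197−1, 2−1) = C(196, 1) = 196.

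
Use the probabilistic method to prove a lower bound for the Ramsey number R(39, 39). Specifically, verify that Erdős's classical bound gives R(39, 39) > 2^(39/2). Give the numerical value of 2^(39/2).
2^(39/2) = 741455.2002; so R(39, 39) > 741455.2002

Colour each edge of K_n uniformly at random with red/blue. The expected number of monochromatic K_39 is C(n, 39) · 2 · 2^(−C(39,2)). If C(n, 39) · 2^(1 − C(39,2)) < 1, then with positive probability no monochromatic K_39 exists, so R(39, 39) > n. The standard estimate C(n, 39) ≤ n^39/39! shows this inequality holds whenever n ≤ 2^(39/2) (since 39! · 2^(C(39,2) − 1) > 2^(39^2/2) ≥ n^39). Hence R(39, 39) > 2^(39/2) = 741455.2002.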